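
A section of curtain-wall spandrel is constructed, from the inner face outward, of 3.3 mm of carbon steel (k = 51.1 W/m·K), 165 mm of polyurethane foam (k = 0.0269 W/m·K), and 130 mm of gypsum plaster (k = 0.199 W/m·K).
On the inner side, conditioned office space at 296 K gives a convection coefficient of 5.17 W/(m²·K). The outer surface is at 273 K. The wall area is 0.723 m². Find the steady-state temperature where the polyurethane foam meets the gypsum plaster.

T ≈ 275 K

Using the resistance-network approach (series):
R_inner film = 1/(h_i·A) = 1/(5.17×0.723) = 0.2675 K/W
R_carbon steel = L/(kA) = 0.0033/(51.1×0.723) = 8.932×10^-5 K/W
R_polyurethane foam = L/(kA) = 0.165/(0.0269×0.723) = 8.484 K/W
R_gypsum plaster = L/(kA) = 0.13/(0.199×0.723) = 0.9035 K/W
R_total = 9.655 K/W;  Q = ΔT/R_total = 23/9.655 = 2.382 W
T_interface = T_inner − Q·ΣR(inner→interface) = 296 − 2.38×8.751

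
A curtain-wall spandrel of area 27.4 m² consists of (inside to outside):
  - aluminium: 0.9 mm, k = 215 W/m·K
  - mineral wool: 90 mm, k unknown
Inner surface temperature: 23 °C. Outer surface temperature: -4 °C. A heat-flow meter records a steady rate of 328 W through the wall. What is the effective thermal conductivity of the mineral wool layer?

k ≈ 0.0399 W/(m·K)

Treating each layer as a thermal resistance in series:
R_aluminium = L/(kA) = 0.0009/(215×27.4) = 1.528×10^-7 K/W
Sum of known resistances R_other = 1.528×10^-7 K/W
Total R = ΔT/Q = 27/328 = 0.08232 K/W
R_mineral wool = R_total − R_other = 0.08232 K/W
k = L/(R·A) = 0.09/(0.08232×27.4)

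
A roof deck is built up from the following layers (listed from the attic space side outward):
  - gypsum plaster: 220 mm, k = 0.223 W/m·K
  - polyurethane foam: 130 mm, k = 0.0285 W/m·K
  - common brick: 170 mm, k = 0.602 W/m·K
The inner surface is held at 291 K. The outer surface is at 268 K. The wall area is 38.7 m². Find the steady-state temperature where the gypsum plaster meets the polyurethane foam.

Model the wall as resistances in series:
R_gypsum plaster = L/(kA) = 0.22/(0.223×38.7) = 0.02549 K/W
R_polyurethane foam = L/(kA) = 0.13/(0.0285×38.7) = 0.1179 K/W
R_common brick = L/(kA) = 0.17/(0.602×38.7) = 0.007297 K/W
R_total = 0.1507 K/W;  Q = ΔT/R_total = 23/0.1507 = 152.7 W
T_interface = T_inner − Q·ΣR(inner→interface) = 291 − 153×0.02549

T ≈ 287 K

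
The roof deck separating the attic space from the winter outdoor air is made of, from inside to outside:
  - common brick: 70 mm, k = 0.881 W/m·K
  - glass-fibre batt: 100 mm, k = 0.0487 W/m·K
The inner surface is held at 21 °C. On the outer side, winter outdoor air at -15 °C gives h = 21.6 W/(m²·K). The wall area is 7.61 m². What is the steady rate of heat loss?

Q ≈ 126 W

Using the resistance-network approach (series):
R_common brick = L/(kA) = 0.07/(0.881×7.61) = 0.01044 K/W
R_glass-fibre batt = L/(kA) = 0.1/(0.0487×7.61) = 0.2698 K/W
R_outer film = 1/(h_o·A) = 1/(21.6×7.61) = 0.006084 K/W
R_total = 0.2864 K/W
Q = ΔT / R_total = 36 / 0.2864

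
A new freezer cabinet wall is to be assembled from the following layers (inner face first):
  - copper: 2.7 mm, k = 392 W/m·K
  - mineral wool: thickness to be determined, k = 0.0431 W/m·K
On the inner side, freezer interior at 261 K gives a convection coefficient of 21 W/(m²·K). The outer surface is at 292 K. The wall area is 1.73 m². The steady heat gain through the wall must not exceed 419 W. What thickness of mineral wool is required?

L ≈ 3.46 mm

Series thermal resistances:
R_inner film = 1/(h_i·A) = 1/(21×1.73) = 0.02753 K/W
R_copper = L/(kA) = 0.0027/(392×1.73) = 3.981×10^-6 K/W
Sum of the known resistances R_other = 0.02753 K/W
Required total resistance R_tot = ΔT/Q_allow = 31/419 = 0.07399 K/W
R_mineral wool = R_tot − R_other = 0.04646 K/W
L = R·k·A = 0.04646×0.0431×1.73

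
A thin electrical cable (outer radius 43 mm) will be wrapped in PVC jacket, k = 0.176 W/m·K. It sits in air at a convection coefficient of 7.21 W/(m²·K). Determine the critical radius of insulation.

For a cylinder r_cr = k/h = 0.176/7.21
r_cr = 24.4 mm; since the bare radius (43 mm) is above r_cr, any added insulation will reduce heat loss.

r_cr ≈ 24.4 mm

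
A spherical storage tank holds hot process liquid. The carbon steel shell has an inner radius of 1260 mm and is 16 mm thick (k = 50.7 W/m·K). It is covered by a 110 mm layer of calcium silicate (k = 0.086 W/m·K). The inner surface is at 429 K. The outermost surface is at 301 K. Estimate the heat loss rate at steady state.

Q ≈ 2220 W

Each spherical layer contributes R = (1/r_i − 1/r_o)/(4πk):
R_carbon steel shell = (1/1.26 − 1/1.276)/(4π×50.7) = 1.562×10^-5 K/W
R_calcium silicate = (1/1.276 − 1/1.386)/(4π×0.086) = 0.05755 K/W
R_total = 0.05757 K/W
Q = ΔT/R_total = 128/0.05757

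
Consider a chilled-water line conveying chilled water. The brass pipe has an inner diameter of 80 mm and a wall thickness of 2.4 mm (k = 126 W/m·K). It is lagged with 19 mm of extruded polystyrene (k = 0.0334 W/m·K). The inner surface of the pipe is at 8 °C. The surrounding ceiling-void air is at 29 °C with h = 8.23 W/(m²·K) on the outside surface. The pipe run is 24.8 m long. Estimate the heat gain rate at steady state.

Q ≈ 250 W

For a radial system each layer contributes R = ln(r_out/r_in)/(2πkL); films add R = 1/(hA).
R_brass pipe wall = ln(42.4/40)/(2π×126×24.8) = 2.968×10^-6 K/W
R_extruded polystyrene = ln(61.4/42.4)/(2π×0.0334×24.8) = 0.07114 K/W
R_outer film = 1/(h_o·2πr_oL) = 1/(8.23×2π×0.0614×24.8) = 0.0127 K/W
R_total = 0.08385 K/W
Q = ΔT/R_total = 21/0.08385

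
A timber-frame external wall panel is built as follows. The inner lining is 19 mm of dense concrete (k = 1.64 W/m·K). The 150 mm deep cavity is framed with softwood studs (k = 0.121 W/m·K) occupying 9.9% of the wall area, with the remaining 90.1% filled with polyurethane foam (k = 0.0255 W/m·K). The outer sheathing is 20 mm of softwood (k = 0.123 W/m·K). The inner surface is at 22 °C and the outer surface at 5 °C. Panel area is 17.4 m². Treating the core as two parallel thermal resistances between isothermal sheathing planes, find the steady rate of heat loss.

Sheathing layers in series; stud and cavity paths in parallel between them.
R_inner = 0.019/(1.64×17.4) = 6.658×10^-4 K/W
R_stud  = 0.15/(0.121×0.099×17.4) = 0.7197 K/W
R_cav   = 0.15/(0.0255×0.901×17.4) = 0.3752 K/W
1/R_core = 1/R_stud + 1/R_cav → R_core = 0.2466 K/W
R_outer = 0.02/(0.123×17.4) = 0.009345 K/W
R_total = 0.2566 K/W
Q = ΔT/R_total = 17/0.2566

Q ≈ 66.2 W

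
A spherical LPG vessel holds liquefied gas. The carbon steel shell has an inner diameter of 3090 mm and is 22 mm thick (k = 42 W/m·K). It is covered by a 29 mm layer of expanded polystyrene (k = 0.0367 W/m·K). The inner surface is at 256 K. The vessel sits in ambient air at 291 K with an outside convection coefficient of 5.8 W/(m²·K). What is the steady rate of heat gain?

For a spherical shell R = (1/r₁ − 1/r₂)/(4πk); film R = 1/(h·4πr²). In series:
R_carbon steel shell = (1/1.545 − 1/1.567)/(4π×42) = 1.722×10^-5 K/W
R_expanded polystyrene = (1/1.567 − 1/1.596)/(4π×0.0367) = 0.02514 K/W
R_outer film = 1/(h·4πr_o²) = 1/(5.8×4π×1.596²) = 0.005386 K/W
R_total = 0.03055 K/W
Q = ΔT/R_total = 35/0.03055

Q ≈ 1150 W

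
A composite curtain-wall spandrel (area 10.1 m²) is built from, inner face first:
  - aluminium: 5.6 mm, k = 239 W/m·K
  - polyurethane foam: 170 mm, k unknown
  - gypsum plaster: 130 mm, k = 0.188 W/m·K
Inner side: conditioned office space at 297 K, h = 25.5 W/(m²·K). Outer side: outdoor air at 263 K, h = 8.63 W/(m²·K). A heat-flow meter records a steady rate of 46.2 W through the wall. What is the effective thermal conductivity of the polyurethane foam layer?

Thermal resistances in series:
R_inner film = 1/(h_i·A) = 1/(25.5×10.1) = 0.003883 K/W
R_aluminium = L/(kA) = 0.0056/(239×10.1) = 2.32×10^-6 K/W
R_gypsum plaster = L/(kA) = 0.13/(0.188×10.1) = 0.06846 K/W
R_outer film = 1/(h_o·A) = 1/(8.63×10.1) = 0.01147 K/W
Sum of known resistances R_other = 0.08382 K/W
Total R = ΔT/Q = 34/46.2 = 0.7359 K/W
R_polyurethane foam = R_total − R_other = 0.6521 K/W
k = L/(R·A) = 0.17/(0.6521×10.1)

k ≈ 0.0258 W/(m·K)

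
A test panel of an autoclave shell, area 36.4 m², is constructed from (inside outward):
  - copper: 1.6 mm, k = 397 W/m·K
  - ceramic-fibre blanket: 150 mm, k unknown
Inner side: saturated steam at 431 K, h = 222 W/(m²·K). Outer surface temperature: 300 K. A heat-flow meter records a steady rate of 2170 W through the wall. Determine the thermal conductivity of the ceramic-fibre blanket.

Series thermal resistances:
R_inner film = 1/(h_i·A) = 1/(222×36.4) = 1.238×10^-4 K/W
R_copper = L/(kA) = 0.0016/(397×36.4) = 1.107×10^-7 K/W
Sum of known resistances R_other = 1.239×10^-4 K/W
Total R = ΔT/Q = 131/2170 = 0.06037 K/W
R_ceramic-fibre blanket = R_total − R_other = 0.06024 K/W
k = L/(R·A) = 0.15/(0.06024×36.4)

k ≈ 0.0684 W/(m·K)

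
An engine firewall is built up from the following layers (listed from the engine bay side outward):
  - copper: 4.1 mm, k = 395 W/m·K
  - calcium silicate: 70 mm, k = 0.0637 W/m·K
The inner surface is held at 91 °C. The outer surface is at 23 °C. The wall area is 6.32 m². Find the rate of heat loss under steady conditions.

Series thermal resistances:
R_copper = L/(kA) = 0.0041/(395×6.32) = 1.642×10^-6 K/W
R_calcium silicate = L/(kA) = 0.07/(0.0637×6.32) = 0.1739 K/W
R_total = 0.1739 K/W
Q = ΔT / R_total = 68 / 0.1739

Q ≈ 391 W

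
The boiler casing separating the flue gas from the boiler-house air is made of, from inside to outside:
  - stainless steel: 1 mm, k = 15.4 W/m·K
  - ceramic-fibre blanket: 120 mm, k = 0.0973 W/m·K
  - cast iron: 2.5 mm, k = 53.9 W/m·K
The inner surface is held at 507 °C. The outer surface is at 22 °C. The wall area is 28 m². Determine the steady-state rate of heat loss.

Q ≈ 11000 W

Treating each layer as a thermal resistance in series:
R_stainless steel = L/(kA) = 0.001/(15.4×28) = 2.319×10^-6 K/W
R_ceramic-fibre blanket = L/(kA) = 0.12/(0.0973×28) = 0.04405 K/W
R_cast iron = L/(kA) = 0.0025/(53.9×28) = 1.657×10^-6 K/W
R_total = 0.04405 K/W
Q = ΔT / R_total = 485 / 0.04405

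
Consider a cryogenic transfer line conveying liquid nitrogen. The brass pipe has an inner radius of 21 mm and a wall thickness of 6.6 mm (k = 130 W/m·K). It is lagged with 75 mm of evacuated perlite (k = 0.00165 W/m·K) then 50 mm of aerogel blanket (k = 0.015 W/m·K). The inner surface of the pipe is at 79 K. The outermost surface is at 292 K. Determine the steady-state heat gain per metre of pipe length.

For a radial system each layer contributes R = ln(r_out/r_in)/(2πkL); films add R = 1/(hA).
R_brass pipe wall = ln(27.6/21)/(2π×130×1) = 3.346×10^-4 K/W
R_evacuated perlite = ln(102.6/27.6)/(2π×0.00165×1) = 126.7 K/W
R_aerogel blanket = ln(152.6/102.6)/(2π×0.015×1) = 4.212 K/W
R_total = 130.9 K/W
Q = ΔT/R_total = 213/130.9

q′ ≈ 1.63 W/m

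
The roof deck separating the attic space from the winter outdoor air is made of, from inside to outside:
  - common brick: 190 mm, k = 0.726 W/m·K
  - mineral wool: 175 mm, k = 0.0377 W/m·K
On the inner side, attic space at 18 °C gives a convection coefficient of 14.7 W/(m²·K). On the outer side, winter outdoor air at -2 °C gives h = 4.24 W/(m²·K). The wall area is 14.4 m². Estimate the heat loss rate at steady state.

Q ≈ 55.3 W

Using the resistance-network approach (series):
R_inner film = 1/(h_i·A) = 1/(14.7×14.4) = 0.004724 K/W
R_common brick = L/(kA) = 0.19/(0.726×14.4) = 0.01817 K/W
R_mineral wool = L/(kA) = 0.175/(0.0377×14.4) = 0.3224 K/W
R_outer film = 1/(h_o·A) = 1/(4.24×14.4) = 0.01638 K/W
R_total = 0.3616 K/W
Q = ΔT / R_total = 20 / 0.3616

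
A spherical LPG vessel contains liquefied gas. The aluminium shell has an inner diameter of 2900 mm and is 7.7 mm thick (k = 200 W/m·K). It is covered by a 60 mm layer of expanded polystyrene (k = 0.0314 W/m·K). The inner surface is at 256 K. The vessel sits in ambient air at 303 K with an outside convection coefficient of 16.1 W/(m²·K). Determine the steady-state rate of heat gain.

Q ≈ 663 W

Each spherical layer contributes R = (1/r_i − 1/r_o)/(4πk):
R_aluminium shell = (1/1.45 − 1/1.4577)/(4π×200) = 1.449×10^-6 K/W
R_expanded polystyrene = (1/1.4577 − 1/1.5177)/(4π×0.0314) = 0.06873 K/W
R_outer film = 1/(h·4πr_o²) = 1/(16.1×4π×1.5177²) = 0.002146 K/W
R_total = 0.07088 K/W
Q = ΔT/R_total = 47/0.07088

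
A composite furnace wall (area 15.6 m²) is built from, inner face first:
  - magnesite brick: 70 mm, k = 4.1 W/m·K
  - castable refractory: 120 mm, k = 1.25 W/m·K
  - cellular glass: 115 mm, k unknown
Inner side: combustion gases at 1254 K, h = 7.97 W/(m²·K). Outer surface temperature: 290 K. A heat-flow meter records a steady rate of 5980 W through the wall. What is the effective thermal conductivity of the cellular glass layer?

Treating each layer as a thermal resistance in series:
R_inner film = 1/(h_i·A) = 1/(7.97×15.6) = 0.008043 K/W
R_magnesite brick = L/(kA) = 0.07/(4.1×15.6) = 0.001094 K/W
R_castable refractory = L/(kA) = 0.12/(1.25×15.6) = 0.006154 K/W
Sum of known resistances R_other = 0.01529 K/W
Total R = ΔT/Q = 964/5980 = 0.1612 K/W
R_cellular glass = R_total − R_other = 0.1459 K/W
k = L/(R·A) = 0.115/(0.1459×15.6)

k ≈ 0.0505 W/(m·K)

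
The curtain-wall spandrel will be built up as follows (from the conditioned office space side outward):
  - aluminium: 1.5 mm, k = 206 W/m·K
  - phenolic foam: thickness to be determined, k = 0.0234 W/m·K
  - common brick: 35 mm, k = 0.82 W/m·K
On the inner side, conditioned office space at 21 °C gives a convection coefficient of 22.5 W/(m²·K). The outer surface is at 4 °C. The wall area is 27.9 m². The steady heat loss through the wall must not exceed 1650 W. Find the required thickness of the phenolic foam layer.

Using the resistance-network approach (series):
R_inner film = 1/(h_i·A) = 1/(22.5×27.9) = 0.001593 K/W
R_aluminium = L/(kA) = 0.0015/(206×27.9) = 2.61×10^-7 K/W
R_common brick = L/(kA) = 0.035/(0.82×27.9) = 0.00153 K/W
Sum of the known resistances R_other = 0.003123 K/W
Required total resistance R_tot = ΔT/Q_allow = 17/1650 = 0.0103 K/W
R_phenolic foam = R_tot − R_other = 0.00718 K/W
L = R·k·A = 0.00718×0.0234×27.9

L ≈ 4.69 mm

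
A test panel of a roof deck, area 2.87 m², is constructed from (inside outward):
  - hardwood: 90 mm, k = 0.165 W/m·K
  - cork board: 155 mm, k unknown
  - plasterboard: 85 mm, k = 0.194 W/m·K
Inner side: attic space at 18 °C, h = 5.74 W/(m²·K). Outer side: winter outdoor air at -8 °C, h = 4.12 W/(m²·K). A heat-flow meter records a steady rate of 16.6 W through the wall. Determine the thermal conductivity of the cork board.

Series thermal resistances:
R_inner film = 1/(h_i·A) = 1/(5.74×2.87) = 0.0607 K/W
R_hardwood = L/(kA) = 0.09/(0.165×2.87) = 0.1901 K/W
R_plasterboard = L/(kA) = 0.085/(0.194×2.87) = 0.1527 K/W
R_outer film = 1/(h_o·A) = 1/(4.12×2.87) = 0.08457 K/W
Sum of known resistances R_other = 0.488 K/W
Total R = ΔT/Q = 26/16.6 = 1.566 K/W
R_cork board = R_total − R_other = 1.078 K/W
k = L/(R·A) = 0.155/(1.078×2.87)

k ≈ 0.0501 W/(m·K)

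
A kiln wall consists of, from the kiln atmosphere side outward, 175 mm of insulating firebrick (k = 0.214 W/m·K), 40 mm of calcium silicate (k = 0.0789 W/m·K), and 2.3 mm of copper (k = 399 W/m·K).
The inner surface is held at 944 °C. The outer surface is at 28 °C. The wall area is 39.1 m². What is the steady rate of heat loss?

Q ≈ 27000 W

Using the resistance-network approach (series):
R_insulating firebrick = L/(kA) = 0.175/(0.214×39.1) = 0.02091 K/W
R_calcium silicate = L/(kA) = 0.04/(0.0789×39.1) = 0.01297 K/W
R_copper = L/(kA) = 0.0023/(399×39.1) = 1.474×10^-7 K/W
R_total = 0.03388 K/W
Q = ΔT / R_total = 916 / 0.03388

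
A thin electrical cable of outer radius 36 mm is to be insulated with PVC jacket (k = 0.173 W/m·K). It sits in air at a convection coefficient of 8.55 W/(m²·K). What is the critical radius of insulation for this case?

For a cylinder r_cr = k/h = 0.173/8.55
r_cr = 20.2 mm; since the bare radius (36 mm) is above r_cr, any added insulation will reduce heat loss.

r_cr ≈ 20.2 mm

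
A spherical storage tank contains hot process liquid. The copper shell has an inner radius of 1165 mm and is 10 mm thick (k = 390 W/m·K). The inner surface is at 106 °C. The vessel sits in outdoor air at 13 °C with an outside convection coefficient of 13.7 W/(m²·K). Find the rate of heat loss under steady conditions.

Each spherical layer contributes R = (1/r_i − 1/r_o)/(4πk):
R_copper shell = (1/1.165 − 1/1.175)/(4π×390) = 1.491×10^-6 K/W
R_outer film = 1/(h·4πr_o²) = 1/(13.7×4π×1.175²) = 0.004207 K/W
R_total = 0.004209 K/W
Q = ΔT/R_total = 93/0.004209

Q ≈ 22100 W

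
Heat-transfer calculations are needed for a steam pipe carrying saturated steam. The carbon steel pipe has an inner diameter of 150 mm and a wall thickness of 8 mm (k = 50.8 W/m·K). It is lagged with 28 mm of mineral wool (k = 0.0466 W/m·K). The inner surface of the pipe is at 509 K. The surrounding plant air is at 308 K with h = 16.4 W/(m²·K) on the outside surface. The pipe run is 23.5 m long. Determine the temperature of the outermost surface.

Radial resistances (cylindrical: R_cond = ln(r_o/r_i)/(2πkL), R_conv = 1/(h·2πrL)):
R_carbon steel pipe wall = ln(83/75)/(2π×50.8×23.5) = 1.351×10^-5 K/W
R_mineral wool = ln(111/83)/(2π×0.0466×23.5) = 0.04225 K/W
R_outer film = 1/(h_o·2πr_oL) = 1/(16.4×2π×0.111×23.5) = 0.00372 K/W
R_total = 0.04598 K/W
Q = ΔT/R_total = 201/0.04598
Q = 4370 W
T_interface = T_inner − Q·ΣR(inner→interface) = 509 − 4370×0.04226

T ≈ 324 K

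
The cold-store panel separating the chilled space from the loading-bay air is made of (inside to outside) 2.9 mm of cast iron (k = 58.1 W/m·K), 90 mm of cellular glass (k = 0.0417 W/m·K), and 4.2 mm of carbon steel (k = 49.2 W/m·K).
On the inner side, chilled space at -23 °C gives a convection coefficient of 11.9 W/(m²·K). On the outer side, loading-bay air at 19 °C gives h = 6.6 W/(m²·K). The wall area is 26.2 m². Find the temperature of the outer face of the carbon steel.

T ≈ 16.3 °C

Model the wall as resistances in series:
R_inner film = 1/(h_i·A) = 1/(11.9×26.2) = 0.003207 K/W
R_cast iron = L/(kA) = 0.0029/(58.1×26.2) = 1.905×10^-6 K/W
R_cellular glass = L/(kA) = 0.09/(0.0417×26.2) = 0.08238 K/W
R_carbon steel = L/(kA) = 0.0042/(49.2×26.2) = 3.258×10^-6 K/W
R_outer film = 1/(h_o·A) = 1/(6.6×26.2) = 0.005783 K/W
R_total = 0.09137 K/W;  Q = ΔT/R_total = 42/0.09137 = 459.7 W
T_interface = T_inner + Q·ΣR(inner→interface) = -23 + 460×0.08559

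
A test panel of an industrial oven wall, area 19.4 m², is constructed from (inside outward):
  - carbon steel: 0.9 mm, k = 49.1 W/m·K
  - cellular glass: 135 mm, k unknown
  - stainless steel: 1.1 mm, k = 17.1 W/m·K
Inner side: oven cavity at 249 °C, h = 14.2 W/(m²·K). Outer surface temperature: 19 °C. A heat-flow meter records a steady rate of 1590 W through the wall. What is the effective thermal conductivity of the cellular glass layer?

Using the resistance-network approach (series):
R_inner film = 1/(h_i·A) = 1/(14.2×19.4) = 0.00363 K/W
R_carbon steel = L/(kA) = 0.0009/(49.1×19.4) = 9.448×10^-7 K/W
R_stainless steel = L/(kA) = 0.0011/(17.1×19.4) = 3.316×10^-6 K/W
Sum of known resistances R_other = 0.003634 K/W
Total R = ΔT/Q = 230/1590 = 0.1447 K/W
R_cellular glass = R_total − R_other = 0.141 K/W
k = L/(R·A) = 0.135/(0.141×19.4)

k ≈ 0.0493 W/(m·K)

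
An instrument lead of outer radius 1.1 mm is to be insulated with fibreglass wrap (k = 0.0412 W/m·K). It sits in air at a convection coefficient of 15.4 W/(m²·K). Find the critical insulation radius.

r_cr ≈ 2.68 mm

For a cylinder r_cr = k/h = 0.0412/15.4
r_cr = 2.68 mm; since the bare radius (1.1 mm) is below r_cr, adding a thin layer of insulation will *increase* heat loss.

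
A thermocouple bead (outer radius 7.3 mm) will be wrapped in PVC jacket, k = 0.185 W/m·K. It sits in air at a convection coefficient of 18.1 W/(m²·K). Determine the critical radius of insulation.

r_cr ≈ 20.4 mm

For a sphere r_cr = 2k/h = 2×0.185/18.1
r_cr = 20.4 mm; since the bare radius (7.3 mm) is below r_cr, adding a thin layer of insulation will *increase* heat loss.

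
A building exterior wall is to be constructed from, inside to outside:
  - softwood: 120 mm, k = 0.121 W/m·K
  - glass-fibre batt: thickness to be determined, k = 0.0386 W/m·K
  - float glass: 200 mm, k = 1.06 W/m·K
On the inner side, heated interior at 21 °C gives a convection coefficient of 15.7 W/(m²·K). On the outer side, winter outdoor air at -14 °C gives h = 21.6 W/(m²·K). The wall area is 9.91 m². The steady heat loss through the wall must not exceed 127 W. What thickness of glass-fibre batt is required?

Treating each layer as a thermal resistance in series:
R_inner film = 1/(h_i·A) = 1/(15.7×9.91) = 0.006427 K/W
R_softwood = L/(kA) = 0.12/(0.121×9.91) = 0.1001 K/W
R_float glass = L/(kA) = 0.2/(1.06×9.91) = 0.01904 K/W
R_outer film = 1/(h_o·A) = 1/(21.6×9.91) = 0.004672 K/W
Sum of the known resistances R_other = 0.1302 K/W
Required total resistance R_tot = ΔT/Q_allow = 35/127 = 0.2756 K/W
R_glass-fibre batt = R_tot − R_other = 0.1454 K/W
L = R·k·A = 0.1454×0.0386×9.91

L ≈ 55.6 mm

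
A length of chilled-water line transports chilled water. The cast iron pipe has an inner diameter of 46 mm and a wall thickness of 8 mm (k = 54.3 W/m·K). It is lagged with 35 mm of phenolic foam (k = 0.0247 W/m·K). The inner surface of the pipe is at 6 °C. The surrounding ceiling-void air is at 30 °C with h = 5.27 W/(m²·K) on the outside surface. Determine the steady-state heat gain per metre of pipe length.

q′ ≈ 4.5 W/m

Cylindrical conduction, so R = ln(r₂/r₁)/(2πkL) per layer, in series:
R_cast iron pipe wall = ln(31/23)/(2π×54.3×1) = 8.749×10^-4 K/W
R_phenolic foam = ln(66/31)/(2π×0.0247×1) = 4.869 K/W
R_outer film = 1/(h_o·2πr_oL) = 1/(5.27×2π×0.066×1) = 0.4576 K/W
R_total = 5.328 K/W
Q = ΔT/R_total = 24/5.328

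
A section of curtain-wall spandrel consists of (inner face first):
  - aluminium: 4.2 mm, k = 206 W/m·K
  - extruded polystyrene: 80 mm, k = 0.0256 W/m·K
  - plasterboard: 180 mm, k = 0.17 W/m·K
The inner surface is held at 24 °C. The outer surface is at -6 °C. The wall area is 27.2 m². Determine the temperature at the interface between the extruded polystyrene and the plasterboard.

Series thermal resistances:
R_aluminium = L/(kA) = 0.0042/(206×27.2) = 7.496×10^-7 K/W
R_extruded polystyrene = L/(kA) = 0.08/(0.0256×27.2) = 0.1149 K/W
R_plasterboard = L/(kA) = 0.18/(0.17×27.2) = 0.03893 K/W
R_total = 0.1538 K/W;  Q = ΔT/R_total = 30/0.1538 = 195 W
T_interface = T_inner − Q·ΣR(inner→interface) = 24 − 195×0.1149

T ≈ 1.59 °C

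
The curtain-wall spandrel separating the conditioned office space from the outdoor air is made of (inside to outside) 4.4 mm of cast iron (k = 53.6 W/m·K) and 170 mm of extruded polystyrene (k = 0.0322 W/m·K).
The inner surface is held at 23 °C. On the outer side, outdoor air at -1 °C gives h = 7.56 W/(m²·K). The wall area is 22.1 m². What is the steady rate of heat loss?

Q ≈ 98 W

Thermal resistances in series:
R_cast iron = L/(kA) = 0.0044/(53.6×22.1) = 3.714×10^-6 K/W
R_extruded polystyrene = L/(kA) = 0.17/(0.0322×22.1) = 0.2389 K/W
R_outer film = 1/(h_o·A) = 1/(7.56×22.1) = 0.005985 K/W
R_total = 0.2449 K/W
Q = ΔT / R_total = 24 / 0.2449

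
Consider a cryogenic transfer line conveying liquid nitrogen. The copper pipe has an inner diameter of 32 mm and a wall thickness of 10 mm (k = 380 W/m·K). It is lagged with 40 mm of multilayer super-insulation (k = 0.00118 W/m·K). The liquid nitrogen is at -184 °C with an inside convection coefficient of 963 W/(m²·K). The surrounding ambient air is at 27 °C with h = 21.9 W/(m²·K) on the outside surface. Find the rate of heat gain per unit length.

q′ ≈ 1.68 W/m

Treating each annulus and film as a series resistance:
R_inner film = 1/(h_i·2πr₁L) = 1/(963×2π×0.016×1) = 0.01033 K/W
R_copper pipe wall = ln(26/16)/(2π×380×1) = 2.033×10^-4 K/W
R_multilayer super-insulation = ln(66/26)/(2π×0.00118×1) = 125.6 K/W
R_outer film = 1/(h_o·2πr_oL) = 1/(21.9×2π×0.066×1) = 0.1101 K/W
R_total = 125.8 K/W
Q = ΔT/R_total = 211/125.8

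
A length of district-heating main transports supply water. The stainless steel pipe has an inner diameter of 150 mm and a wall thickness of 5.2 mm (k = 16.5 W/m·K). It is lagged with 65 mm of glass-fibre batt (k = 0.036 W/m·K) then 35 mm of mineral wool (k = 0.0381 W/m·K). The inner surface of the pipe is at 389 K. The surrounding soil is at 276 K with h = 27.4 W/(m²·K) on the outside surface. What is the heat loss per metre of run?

Radial resistances (cylindrical: R_cond = ln(r_o/r_i)/(2πkL), R_conv = 1/(h·2πrL)):
R_stainless steel pipe wall = ln(80.2/75)/(2π×16.5×1) = 6.466×10^-4 K/W
R_glass-fibre batt = ln(145.2/80.2)/(2π×0.036×1) = 2.624 K/W
R_mineral wool = ln(180.2/145.2)/(2π×0.0381×1) = 0.9021 K/W
R_outer film = 1/(h_o·2πr_oL) = 1/(27.4×2π×0.1802×1) = 0.03223 K/W
R_total = 3.559 K/W
Q = ΔT/R_total = 113/3.559

q′ ≈ 31.7 W/m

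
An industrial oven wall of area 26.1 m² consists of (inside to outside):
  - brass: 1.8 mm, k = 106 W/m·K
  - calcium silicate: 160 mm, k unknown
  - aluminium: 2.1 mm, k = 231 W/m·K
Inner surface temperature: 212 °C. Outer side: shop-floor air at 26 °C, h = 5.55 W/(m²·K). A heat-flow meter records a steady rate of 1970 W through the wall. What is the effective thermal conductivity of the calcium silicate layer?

Treating each layer as a thermal resistance in series:
R_brass = L/(kA) = 0.0018/(106×26.1) = 6.506×10^-7 K/W
R_aluminium = L/(kA) = 0.0021/(231×26.1) = 3.483×10^-7 K/W
R_outer film = 1/(h_o·A) = 1/(5.55×26.1) = 0.006903 K/W
Sum of known resistances R_other = 0.006904 K/W
Total R = ΔT/Q = 186/1970 = 0.09442 K/W
R_calcium silicate = R_total − R_other = 0.08751 K/W
k = L/(R·A) = 0.16/(0.08751×26.1)

k ≈ 0.0701 W/(m·K)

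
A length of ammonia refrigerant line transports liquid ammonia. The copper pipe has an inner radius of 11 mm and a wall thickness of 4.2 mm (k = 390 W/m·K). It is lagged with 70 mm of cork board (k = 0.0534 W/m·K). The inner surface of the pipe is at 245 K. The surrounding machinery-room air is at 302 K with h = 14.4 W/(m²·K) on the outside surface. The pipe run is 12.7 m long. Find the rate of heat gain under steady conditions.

For a radial system each layer contributes R = ln(r_out/r_in)/(2πkL); films add R = 1/(hA).
R_copper pipe wall = ln(15.2/11)/(2π×390×12.7) = 1.039×10^-5 K/W
R_cork board = ln(85.2/15.2)/(2π×0.0534×12.7) = 0.4045 K/W
R_outer film = 1/(h_o·2πr_oL) = 1/(14.4×2π×0.0852×12.7) = 0.01021 K/W
R_total = 0.4147 K/W
Q = ΔT/R_total = 57/0.4147

Q ≈ 137 W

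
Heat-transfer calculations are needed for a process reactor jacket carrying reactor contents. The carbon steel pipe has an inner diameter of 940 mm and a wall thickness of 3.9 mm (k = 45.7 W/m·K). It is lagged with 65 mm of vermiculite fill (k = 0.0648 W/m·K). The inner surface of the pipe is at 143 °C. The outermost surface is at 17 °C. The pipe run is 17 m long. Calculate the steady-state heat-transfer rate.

Q ≈ 6780 W

Cylindrical conduction, so R = ln(r₂/r₁)/(2πkL) per layer, in series:
R_carbon steel pipe wall = ln(473.9/470)/(2π×45.7×17) = 1.693×10^-6 K/W
R_vermiculite fill = ln(538.9/473.9)/(2π×0.0648×17) = 0.01857 K/W
R_total = 0.01857 K/W
Q = ΔT/R_total = 126/0.01857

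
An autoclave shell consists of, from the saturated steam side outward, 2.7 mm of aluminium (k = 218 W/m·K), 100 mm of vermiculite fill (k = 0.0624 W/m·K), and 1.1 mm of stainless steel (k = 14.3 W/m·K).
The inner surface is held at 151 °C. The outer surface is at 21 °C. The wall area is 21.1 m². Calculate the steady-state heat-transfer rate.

Treating each layer as a thermal resistance in series:
R_aluminium = L/(kA) = 0.0027/(218×21.1) = 5.87×10^-7 K/W
R_vermiculite fill = L/(kA) = 0.1/(0.0624×21.1) = 0.07595 K/W
R_stainless steel = L/(kA) = 0.0011/(14.3×21.1) = 3.646×10^-6 K/W
R_total = 0.07596 K/W
Q = ΔT / R_total = 130 / 0.07596

Q ≈ 1710 W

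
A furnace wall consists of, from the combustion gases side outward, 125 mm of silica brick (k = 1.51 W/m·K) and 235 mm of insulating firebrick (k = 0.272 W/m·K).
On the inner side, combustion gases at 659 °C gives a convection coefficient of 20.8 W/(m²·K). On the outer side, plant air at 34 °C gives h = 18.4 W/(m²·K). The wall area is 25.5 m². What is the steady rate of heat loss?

Series thermal resistances:
R_inner film = 1/(h_i·A) = 1/(20.8×25.5) = 0.001885 K/W
R_silica brick = L/(kA) = 0.125/(1.51×25.5) = 0.003246 K/W
R_insulating firebrick = L/(kA) = 0.235/(0.272×25.5) = 0.03388 K/W
R_outer film = 1/(h_o·A) = 1/(18.4×25.5) = 0.002131 K/W
R_total = 0.04114 K/W
Q = ΔT / R_total = 625 / 0.04114

Q ≈ 15200 W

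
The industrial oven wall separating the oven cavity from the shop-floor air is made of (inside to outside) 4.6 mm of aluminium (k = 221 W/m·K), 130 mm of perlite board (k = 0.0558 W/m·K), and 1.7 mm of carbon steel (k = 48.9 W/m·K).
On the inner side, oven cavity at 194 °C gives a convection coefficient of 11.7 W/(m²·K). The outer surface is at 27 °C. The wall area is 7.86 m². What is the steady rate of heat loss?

Thermal resistances in series:
R_inner film = 1/(h_i·A) = 1/(11.7×7.86) = 0.01087 K/W
R_aluminium = L/(kA) = 0.0046/(221×7.86) = 2.648×10^-6 K/W
R_perlite board = L/(kA) = 0.13/(0.0558×7.86) = 0.2964 K/W
R_carbon steel = L/(kA) = 0.0017/(48.9×7.86) = 4.423×10^-6 K/W
R_total = 0.3073 K/W
Q = ΔT / R_total = 167 / 0.3073

Q ≈ 543 W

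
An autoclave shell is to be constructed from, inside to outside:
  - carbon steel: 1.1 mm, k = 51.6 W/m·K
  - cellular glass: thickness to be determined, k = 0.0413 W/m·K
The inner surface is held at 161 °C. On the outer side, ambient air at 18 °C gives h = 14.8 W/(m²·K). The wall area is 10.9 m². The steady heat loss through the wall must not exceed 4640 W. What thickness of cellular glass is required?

L ≈ 11.1 mm

Treating each layer as a thermal resistance in series:
R_carbon steel = L/(kA) = 0.0011/(51.6×10.9) = 1.956×10^-6 K/W
R_outer film = 1/(h_o·A) = 1/(14.8×10.9) = 0.006199 K/W
Sum of the known resistances R_other = 0.006201 K/W
Required total resistance R_tot = ΔT/Q_allow = 143/4640 = 0.03082 K/W
R_cellular glass = R_tot − R_other = 0.02462 K/W
L = R·k·A = 0.02462×0.0413×10.9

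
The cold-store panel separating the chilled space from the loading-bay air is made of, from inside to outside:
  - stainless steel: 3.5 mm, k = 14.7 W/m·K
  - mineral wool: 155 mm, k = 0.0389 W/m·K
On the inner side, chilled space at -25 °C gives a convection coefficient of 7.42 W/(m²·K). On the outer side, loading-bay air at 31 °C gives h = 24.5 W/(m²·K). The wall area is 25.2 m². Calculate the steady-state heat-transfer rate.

Using the resistance-network approach (series):
R_inner film = 1/(h_i·A) = 1/(7.42×25.2) = 0.005348 K/W
R_stainless steel = L/(kA) = 0.0035/(14.7×25.2) = 9.448×10^-6 K/W
R_mineral wool = L/(kA) = 0.155/(0.0389×25.2) = 0.1581 K/W
R_outer film = 1/(h_o·A) = 1/(24.5×25.2) = 0.00162 K/W
R_total = 0.1651 K/W
Q = ΔT / R_total = 56 / 0.1651

Q ≈ 339 W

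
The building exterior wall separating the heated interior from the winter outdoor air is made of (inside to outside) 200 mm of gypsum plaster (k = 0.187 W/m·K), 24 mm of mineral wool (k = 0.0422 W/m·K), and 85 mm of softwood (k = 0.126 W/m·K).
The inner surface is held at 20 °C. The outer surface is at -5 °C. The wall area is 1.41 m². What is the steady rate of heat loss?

Q ≈ 15.2 W

Series thermal resistances:
R_gypsum plaster = L/(kA) = 0.2/(0.187×1.41) = 0.7585 K/W
R_mineral wool = L/(kA) = 0.024/(0.0422×1.41) = 0.4033 K/W
R_softwood = L/(kA) = 0.085/(0.126×1.41) = 0.4784 K/W
R_total = 1.64 K/W
Q = ΔT / R_total = 25 / 1.64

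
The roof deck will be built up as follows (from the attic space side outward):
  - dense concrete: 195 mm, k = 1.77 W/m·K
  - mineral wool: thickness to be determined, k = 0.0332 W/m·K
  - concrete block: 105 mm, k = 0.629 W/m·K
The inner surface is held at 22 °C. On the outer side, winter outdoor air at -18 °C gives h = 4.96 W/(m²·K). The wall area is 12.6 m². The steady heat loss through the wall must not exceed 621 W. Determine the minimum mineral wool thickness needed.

Series thermal resistances:
R_dense concrete = L/(kA) = 0.195/(1.77×12.6) = 0.008744 K/W
R_concrete block = L/(kA) = 0.105/(0.629×12.6) = 0.01325 K/W
R_outer film = 1/(h_o·A) = 1/(4.96×12.6) = 0.016 K/W
Sum of the known resistances R_other = 0.03799 K/W
Required total resistance R_tot = ΔT/Q_allow = 40/621 = 0.06441 K/W
R_mineral wool = R_tot − R_other = 0.02642 K/W
L = R·k·A = 0.02642×0.0332×12.6

L ≈ 11.1 mm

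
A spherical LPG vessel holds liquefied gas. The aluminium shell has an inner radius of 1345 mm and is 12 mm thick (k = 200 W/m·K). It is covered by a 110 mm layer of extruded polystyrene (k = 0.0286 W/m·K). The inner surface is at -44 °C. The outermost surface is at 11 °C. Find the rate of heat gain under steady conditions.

For a spherical shell R = (1/r₁ − 1/r₂)/(4πk); film R = 1/(h·4πr²). In series:
R_aluminium shell = (1/1.345 − 1/1.357)/(4π×200) = 2.616×10^-6 K/W
R_extruded polystyrene = (1/1.357 − 1/1.467)/(4π×0.0286) = 0.1537 K/W
R_total = 0.1537 K/W
Q = ΔT/R_total = 55/0.1537

Q ≈ 358 W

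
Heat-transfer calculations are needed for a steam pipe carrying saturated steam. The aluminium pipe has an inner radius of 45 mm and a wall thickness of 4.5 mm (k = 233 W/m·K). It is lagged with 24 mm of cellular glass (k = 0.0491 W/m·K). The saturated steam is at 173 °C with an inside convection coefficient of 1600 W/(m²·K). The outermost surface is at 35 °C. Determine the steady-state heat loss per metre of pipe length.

Radial resistances (cylindrical: R_cond = ln(r_o/r_i)/(2πkL), R_conv = 1/(h·2πrL)):
R_inner film = 1/(h_i·2πr₁L) = 1/(1600×2π×0.045×1) = 0.00221 K/W
R_aluminium pipe wall = ln(49.5/45)/(2π×233×1) = 6.51×10^-5 K/W
R_cellular glass = ln(73.5/49.5)/(2π×0.0491×1) = 1.281 K/W
R_total = 1.284 K/W
Q = ΔT/R_total = 138/1.284

q′ ≈ 108 W/m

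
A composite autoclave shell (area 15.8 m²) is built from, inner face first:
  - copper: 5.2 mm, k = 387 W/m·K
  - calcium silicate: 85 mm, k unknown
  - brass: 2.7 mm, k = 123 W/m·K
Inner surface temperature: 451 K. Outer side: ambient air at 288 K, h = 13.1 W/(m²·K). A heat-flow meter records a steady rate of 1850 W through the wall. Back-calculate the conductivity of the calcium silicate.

Using the resistance-network approach (series):
R_copper = L/(kA) = 0.0052/(387×15.8) = 8.504×10^-7 K/W
R_brass = L/(kA) = 0.0027/(123×15.8) = 1.389×10^-6 K/W
R_outer film = 1/(h_o·A) = 1/(13.1×15.8) = 0.004831 K/W
Sum of known resistances R_other = 0.004834 K/W
Total R = ΔT/Q = 163/1850 = 0.08811 K/W
R_calcium silicate = R_total − R_other = 0.08327 K/W
k = L/(R·A) = 0.085/(0.08327×15.8)

k ≈ 0.0646 W/(m·K)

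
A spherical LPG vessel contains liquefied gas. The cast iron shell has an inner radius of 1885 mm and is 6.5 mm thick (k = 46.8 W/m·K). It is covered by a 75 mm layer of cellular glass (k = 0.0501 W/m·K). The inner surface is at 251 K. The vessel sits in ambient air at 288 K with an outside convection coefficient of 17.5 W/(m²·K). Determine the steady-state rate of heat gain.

Each spherical layer contributes R = (1/r_i − 1/r_o)/(4πk):
R_cast iron shell = (1/1.885 − 1/1.8915)/(4π×46.8) = 3.1×10^-6 K/W
R_cellular glass = (1/1.8915 − 1/1.9665)/(4π×0.0501) = 0.03203 K/W
R_outer film = 1/(h·4πr_o²) = 1/(17.5×4π×1.9665²) = 0.001176 K/W
R_total = 0.03321 K/W
Q = ΔT/R_total = 37/0.03321

Q ≈ 1110 W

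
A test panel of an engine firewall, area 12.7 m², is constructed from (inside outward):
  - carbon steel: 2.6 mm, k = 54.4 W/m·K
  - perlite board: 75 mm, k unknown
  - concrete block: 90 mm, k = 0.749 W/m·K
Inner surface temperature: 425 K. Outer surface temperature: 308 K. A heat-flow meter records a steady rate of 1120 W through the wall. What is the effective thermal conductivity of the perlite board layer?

Thermal resistances in series:
R_carbon steel = L/(kA) = 0.0026/(54.4×12.7) = 3.763×10^-6 K/W
R_concrete block = L/(kA) = 0.09/(0.749×12.7) = 0.009461 K/W
Sum of known resistances R_other = 0.009465 K/W
Total R = ΔT/Q = 117/1120 = 0.1045 K/W
R_perlite board = R_total − R_other = 0.095 K/W
k = L/(R·A) = 0.075/(0.095×12.7)

k ≈ 0.0622 W/(m·K)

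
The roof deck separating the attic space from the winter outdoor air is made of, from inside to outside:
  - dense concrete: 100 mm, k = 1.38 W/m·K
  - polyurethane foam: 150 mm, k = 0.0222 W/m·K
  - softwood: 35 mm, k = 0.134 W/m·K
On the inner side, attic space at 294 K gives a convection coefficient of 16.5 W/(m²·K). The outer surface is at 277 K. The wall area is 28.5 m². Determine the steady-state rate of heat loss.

Series thermal resistances:
R_inner film = 1/(h_i·A) = 1/(16.5×28.5) = 0.002127 K/W
R_dense concrete = L/(kA) = 0.1/(1.38×28.5) = 0.002543 K/W
R_polyurethane foam = L/(kA) = 0.15/(0.0222×28.5) = 0.2371 K/W
R_softwood = L/(kA) = 0.035/(0.134×28.5) = 0.009165 K/W
R_total = 0.2509 K/W
Q = ΔT / R_total = 17 / 0.2509

Q ≈ 67.8 W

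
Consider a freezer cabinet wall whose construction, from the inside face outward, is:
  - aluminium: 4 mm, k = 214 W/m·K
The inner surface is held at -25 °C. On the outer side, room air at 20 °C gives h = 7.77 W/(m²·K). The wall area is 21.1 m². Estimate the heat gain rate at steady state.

Treating each layer as a thermal resistance in series:
R_aluminium = L/(kA) = 0.004/(214×21.1) = 8.859×10^-7 K/W
R_outer film = 1/(h_o·A) = 1/(7.77×21.1) = 0.0061 K/W
R_total = 0.0061 K/W
Q = ΔT / R_total = 45 / 0.0061

Q ≈ 7380 W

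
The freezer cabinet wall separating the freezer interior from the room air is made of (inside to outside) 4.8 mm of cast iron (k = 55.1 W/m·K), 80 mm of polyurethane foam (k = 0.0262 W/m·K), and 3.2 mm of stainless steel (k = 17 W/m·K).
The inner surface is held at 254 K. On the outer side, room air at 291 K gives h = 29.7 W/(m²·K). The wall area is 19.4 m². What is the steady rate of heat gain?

Using the resistance-network approach (series):
R_cast iron = L/(kA) = 0.0048/(55.1×19.4) = 4.49×10^-6 K/W
R_polyurethane foam = L/(kA) = 0.08/(0.0262×19.4) = 0.1574 K/W
R_stainless steel = L/(kA) = 0.0032/(17×19.4) = 9.703×10^-6 K/W
R_outer film = 1/(h_o·A) = 1/(29.7×19.4) = 0.001736 K/W
R_total = 0.1591 K/W
Q = ΔT / R_total = 37 / 0.1591

Q ≈ 232 W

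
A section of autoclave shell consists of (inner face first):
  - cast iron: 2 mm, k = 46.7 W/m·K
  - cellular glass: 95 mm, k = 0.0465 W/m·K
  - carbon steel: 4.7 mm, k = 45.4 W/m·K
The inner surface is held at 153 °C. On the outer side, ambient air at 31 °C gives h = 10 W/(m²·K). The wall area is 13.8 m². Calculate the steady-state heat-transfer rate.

Treating each layer as a thermal resistance in series:
R_cast iron = L/(kA) = 0.002/(46.7×13.8) = 3.103×10^-6 K/W
R_cellular glass = L/(kA) = 0.095/(0.0465×13.8) = 0.148 K/W
R_carbon steel = L/(kA) = 0.0047/(45.4×13.8) = 7.502×10^-6 K/W
R_outer film = 1/(h_o·A) = 1/(10×13.8) = 0.007246 K/W
R_total = 0.1553 K/W
Q = ΔT / R_total = 122 / 0.1553

Q ≈ 786 W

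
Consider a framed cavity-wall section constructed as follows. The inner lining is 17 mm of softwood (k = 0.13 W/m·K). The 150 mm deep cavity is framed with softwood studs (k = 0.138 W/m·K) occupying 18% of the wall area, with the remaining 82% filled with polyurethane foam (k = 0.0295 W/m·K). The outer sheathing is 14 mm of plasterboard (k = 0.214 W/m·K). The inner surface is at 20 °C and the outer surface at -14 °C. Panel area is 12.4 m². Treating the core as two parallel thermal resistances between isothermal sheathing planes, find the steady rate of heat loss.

Q ≈ 130 W

Sheathing layers in series; stud and cavity paths in parallel between them.
R_inner = 0.017/(0.13×12.4) = 0.01055 K/W
R_stud  = 0.15/(0.138×0.18×12.4) = 0.487 K/W
R_cav   = 0.15/(0.0295×0.82×12.4) = 0.5001 K/W
1/R_core = 1/R_stud + 1/R_cav → R_core = 0.2467 K/W
R_outer = 0.014/(0.214×12.4) = 0.005276 K/W
R_total = 0.2625 K/W
Q = ΔT/R_total = 34/0.2625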